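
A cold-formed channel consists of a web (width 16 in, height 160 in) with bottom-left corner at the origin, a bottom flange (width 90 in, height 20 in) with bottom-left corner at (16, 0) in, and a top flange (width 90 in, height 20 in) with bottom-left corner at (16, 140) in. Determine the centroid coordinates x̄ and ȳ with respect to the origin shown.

x̄ = 38.97 in, ȳ = 80.00 in

Part | A | x̄ᵢ | ȳᵢ | A·x̄ᵢ | A·ȳᵢ
web | 2560.00 | 8.00 | 80.00 | 20480.00 | 204800.00
bottom flange | 1800.00 | 61.00 | 10.00 | 109800.00 | 18000.00
top flange | 1800.00 | 61.00 | 150.00 | 109800.00 | 270000.00
Σ | 6160.00 |  |  | 240080.00 | 492800.00
x̄ = 240080.00 / 6160.00 = 38.97 in
ȳ = 492800.00 / 6160.00 = 80.00 in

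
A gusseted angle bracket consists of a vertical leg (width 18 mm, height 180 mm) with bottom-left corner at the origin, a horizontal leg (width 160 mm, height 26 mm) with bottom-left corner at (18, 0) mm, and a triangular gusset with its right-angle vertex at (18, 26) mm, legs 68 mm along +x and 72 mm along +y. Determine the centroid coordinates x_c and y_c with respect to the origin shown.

x_c = 54.47 mm, y_c = 47.53 mm

vertical leg: A = 18 × 180 = 3240.00, centroid at (9.00, 90.00).
horizontal leg: A = 160 × 26 = 4160.00, centroid at (98.00, 13.00).
gusset: A = ½·68·72 = 2448.00, centroid at (40.67, 50.00).
ΣA = 9848.00 mm², ΣAx_c = 536392.00 mm³, ΣAy_c = 468080.00 mm³.
x_c = 536392.00/9848.00 = 54.47 mm; y_c = 468080.00/9848.00 = 47.53 mm.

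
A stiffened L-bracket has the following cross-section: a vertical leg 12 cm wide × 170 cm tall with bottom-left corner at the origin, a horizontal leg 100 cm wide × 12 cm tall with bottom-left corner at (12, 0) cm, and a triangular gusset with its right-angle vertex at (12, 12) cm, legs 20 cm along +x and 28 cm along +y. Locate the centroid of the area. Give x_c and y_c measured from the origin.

x_c = 26.10 cm, y_c = 53.00 cm

vertical leg: A = 12 × 170 = 2040.00, centroid at (6.00, 85.00).
horizontal leg: A = 100 × 12 = 1200.00, centroid at (62.00, 6.00).
gusset: A = ½·20·28 = 280.00, centroid at (18.67, 21.33).
ΣA = 3520.00 cm², ΣAx_c = 91866.67 cm³, ΣAy_c = 186573.33 cm³.
x_c = 91866.67/3520.00 = 26.10 cm; y_c = 186573.33/3520.00 = 53.00 cm.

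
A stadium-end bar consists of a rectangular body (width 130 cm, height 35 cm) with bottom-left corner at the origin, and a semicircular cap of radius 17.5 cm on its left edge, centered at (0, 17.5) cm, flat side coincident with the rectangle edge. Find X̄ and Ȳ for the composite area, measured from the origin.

X̄ = 58.07 cm, Ȳ = 17.50 cm

rectangular body: A = 130 × 35 = 4550.00, centroid at (65.00, 17.50).
semicircular end: A = ½π·17.5² = 481.06, centroid at (-7.43, 17.50).
ΣA = 5031.06 cm²
ΣAX̄ = (4550.00)(65.00) + (481.06)(-7.43) = 292177.08 cm³
ΣAȲ = (4550.00)(17.50) + (481.06)(17.50) = 88043.49 cm³
X̄ = 292177.08 / 5031.06 = 58.07 cm
Ȳ = 88043.49 / 5031.06 = 17.50 cm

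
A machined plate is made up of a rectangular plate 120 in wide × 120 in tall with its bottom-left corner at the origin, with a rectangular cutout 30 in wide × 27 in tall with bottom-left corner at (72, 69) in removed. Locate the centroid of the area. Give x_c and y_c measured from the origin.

plate: A = 120 × 120 = 14400.00, centroid at (60.00, 60.00).
hole: A = −(30 × 27) = -810.00, centroid at (87.00, 82.50).
ΣA = 13590.00 in²
ΣAx_c = (14400.00)(60.00) + (-810.00)(87.00) = 793530.00 in³
ΣAy_c = (14400.00)(60.00) + (-810.00)(82.50) = 797175.00 in³
x_c = 793530.00 / 13590.00 = 58.39 in
y_c = 797175.00 / 13590.00 = 58.66 in

x_c = 58.39 in, y_c = 58.66 in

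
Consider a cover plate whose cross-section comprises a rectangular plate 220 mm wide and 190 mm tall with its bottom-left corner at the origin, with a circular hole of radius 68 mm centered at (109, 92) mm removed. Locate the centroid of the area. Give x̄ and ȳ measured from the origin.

x̄ = 110.53 mm, ȳ = 96.60 mm

plate: A = 220 × 190 = 41800.00, centroid at (110.00, 95.00).
hole: A = −π·68² = -14526.72, centroid at (109.00, 92.00).
ΣA = 27273.28 mm²
ΣAx̄ = (41800.00)(110.00) + (-14526.72)(109.00) = 3014587.04 mm³
ΣAȳ = (41800.00)(95.00) + (-14526.72)(92.00) = 2634541.35 mm³
x̄ = 3014587.04 / 27273.28 = 110.53 mm
ȳ = 2634541.35 / 27273.28 = 96.60 mm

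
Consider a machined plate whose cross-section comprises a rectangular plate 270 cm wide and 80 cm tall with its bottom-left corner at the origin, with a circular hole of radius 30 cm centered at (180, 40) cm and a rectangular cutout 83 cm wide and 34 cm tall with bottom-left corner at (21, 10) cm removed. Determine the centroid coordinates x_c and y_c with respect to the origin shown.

x_c = 139.85 cm, y_c = 42.30 cm

Part | A | x̄ᵢ | ȳᵢ | A·x̄ᵢ | A·ȳᵢ
plate | 21600.00 | 135.00 | 40.00 | 2916000.00 | 864000.00
hole 1 | -2827.43 | 180.00 | 40.00 | -508938.01 | -113097.34
hole 2 | -2822.00 | 62.50 | 27.00 | -176375.00 | -76194.00
Σ | 15950.57 |  |  | 2230686.99 | 674708.66
x_c = 2230686.99 / 15950.57 = 139.85 cm
y_c = 674708.66 / 15950.57 = 42.30 cm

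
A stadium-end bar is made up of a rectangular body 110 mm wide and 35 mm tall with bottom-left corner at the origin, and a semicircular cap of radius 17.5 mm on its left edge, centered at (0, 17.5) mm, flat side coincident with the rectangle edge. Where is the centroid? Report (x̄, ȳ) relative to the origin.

Part | A | x̄ᵢ | ȳᵢ | A·x̄ᵢ | A·ȳᵢ
rectangular body | 3850.00 | 55.00 | 17.50 | 211750.00 | 67375.00
semicircular end | 481.06 | -7.43 | 17.50 | -3572.92 | 8418.49
Σ | 4331.06 |  |  | 208177.08 | 75793.49
x̄ = 208177.08 / 4331.06 = 48.07 mm
ȳ = 75793.49 / 4331.06 = 17.50 mm

x̄ = 48.07 mm, ȳ = 17.50 mm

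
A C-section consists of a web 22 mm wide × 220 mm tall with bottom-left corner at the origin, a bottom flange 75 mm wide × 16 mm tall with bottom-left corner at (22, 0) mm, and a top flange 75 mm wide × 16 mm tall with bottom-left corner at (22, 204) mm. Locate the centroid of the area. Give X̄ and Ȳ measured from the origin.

web: A = 22 × 220 = 4840.00, centroid at (11.00, 110.00).
bottom flange: A = 75 × 16 = 1200.00, centroid at (59.50, 8.00).
top flange: A = 75 × 16 = 1200.00, centroid at (59.50, 212.00).
ΣA = 7240.00 mm², ΣAX̄ = 196040.00 mm³, ΣAȲ = 796400.00 mm³.
X̄ = 196040.00/7240.00 = 27.08 mm; Ȳ = 796400.00/7240.00 = 110.00 mm.

X̄ = 27.08 mm, Ȳ = 110.00 mm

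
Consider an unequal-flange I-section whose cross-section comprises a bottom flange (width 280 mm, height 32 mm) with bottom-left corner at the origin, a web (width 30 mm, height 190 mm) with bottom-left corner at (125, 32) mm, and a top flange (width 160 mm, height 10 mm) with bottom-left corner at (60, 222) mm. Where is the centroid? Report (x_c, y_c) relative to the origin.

Part | A | x̄ᵢ | ȳᵢ | A·x̄ᵢ | A·ȳᵢ
bottom flange | 8960.00 | 140.00 | 16.00 | 1254400.00 | 143360.00
web | 5700.00 | 140.00 | 127.00 | 798000.00 | 723900.00
top flange | 1600.00 | 140.00 | 227.00 | 224000.00 | 363200.00
Σ | 16260.00 |  |  | 2276400.00 | 1230460.00
x_c = 2276400.00 / 16260.00 = 140.00 mm
y_c = 1230460.00 / 16260.00 = 75.67 mm

x_c = 140.00 mm, y_c = 75.67 mm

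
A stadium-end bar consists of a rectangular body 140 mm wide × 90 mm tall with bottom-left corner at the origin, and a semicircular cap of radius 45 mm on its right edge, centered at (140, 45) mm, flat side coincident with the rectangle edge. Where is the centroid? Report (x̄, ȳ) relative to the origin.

rectangular body: A = 140 × 90 = 12600.00, centroid at (70.00, 45.00).
semicircular end: A = ½π·45² = 3180.86, centroid at (159.10, 45.00).
ΣA = 15780.86 mm²
ΣAx̄ = (12600.00)(70.00) + (3180.86)(159.10) = 1388070.76 mm³
ΣAȳ = (12600.00)(45.00) + (3180.86)(45.00) = 710138.82 mm³
x̄ = 1388070.76 / 15780.86 = 87.96 mm
ȳ = 710138.82 / 15780.86 = 45.00 mm

x̄ = 87.96 mm, ȳ = 45.00 mm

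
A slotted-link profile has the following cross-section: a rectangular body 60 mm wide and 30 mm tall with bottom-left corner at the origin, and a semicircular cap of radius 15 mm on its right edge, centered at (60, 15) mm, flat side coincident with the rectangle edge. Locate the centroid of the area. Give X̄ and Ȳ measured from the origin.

rectangular body: A = 60 × 30 = 1800.00, centroid at (30.00, 15.00).
semicircular end: A = ½π·15² = 353.43, centroid at (66.37, 15.00).
ΣA = 2153.43 mm²
ΣAX̄ = (1800.00)(30.00) + (353.43)(66.37) = 77455.75 mm³
ΣAȲ = (1800.00)(15.00) + (353.43)(15.00) = 32301.44 mm³
X̄ = 77455.75 / 2153.43 = 35.97 mm
Ȳ = 32301.44 / 2153.43 = 15.00 mm

X̄ = 35.97 mm, Ȳ = 15.00 mm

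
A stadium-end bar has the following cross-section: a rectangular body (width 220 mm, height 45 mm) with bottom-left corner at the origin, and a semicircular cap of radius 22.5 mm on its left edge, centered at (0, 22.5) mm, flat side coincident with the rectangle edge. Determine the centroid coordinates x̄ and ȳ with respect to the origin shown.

x̄ = 101.11 mm, ȳ = 22.50 mm

rectangular body: A = 220 × 45 = 9900.00, centroid at (110.00, 22.50).
semicircular end: A = ½π·22.5² = 795.22, centroid at (-9.55, 22.50).
ΣA = 10695.22 mm²
ΣAx̄ = (9900.00)(110.00) + (795.22)(-9.55) = 1081406.25 mm³
ΣAȳ = (9900.00)(22.50) + (795.22)(22.50) = 240642.35 mm³
x̄ = 1081406.25 / 10695.22 = 101.11 mm
ȳ = 240642.35 / 10695.22 = 22.50 mm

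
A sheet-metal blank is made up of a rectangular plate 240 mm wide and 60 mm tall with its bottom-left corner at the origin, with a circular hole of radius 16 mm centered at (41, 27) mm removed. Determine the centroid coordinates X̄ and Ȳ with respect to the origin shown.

X̄ = 124.67 mm, Ȳ = 30.18 mm

plate: A = 240 × 60 = 14400.00, centroid at (120.00, 30.00).
hole: A = −π·16² = -804.25, centroid at (41.00, 27.00).
ΣA = 13595.75 mm²
ΣAX̄ = (14400.00)(120.00) + (-804.25)(41.00) = 1695025.84 mm³
ΣAȲ = (14400.00)(30.00) + (-804.25)(27.00) = 410285.31 mm³
X̄ = 1695025.84 / 13595.75 = 124.67 mm
Ȳ = 410285.31 / 13595.75 = 30.18 mm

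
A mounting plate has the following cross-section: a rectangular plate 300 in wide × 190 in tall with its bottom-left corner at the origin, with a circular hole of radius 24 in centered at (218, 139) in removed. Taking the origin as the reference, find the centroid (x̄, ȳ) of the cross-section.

x̄ = 147.77 in, ȳ = 93.56 in

Part | A | x̄ᵢ | ȳᵢ | A·x̄ᵢ | A·ȳᵢ
plate | 57000.00 | 150.00 | 95.00 | 8550000.00 | 5415000.00
hole | -1809.56 | 218.00 | 139.00 | -394483.51 | -251528.47
Σ | 55190.44 |  |  | 8155516.49 | 5163471.53
x̄ = 8155516.49 / 55190.44 = 147.77 in
ȳ = 5163471.53 / 55190.44 = 93.56 in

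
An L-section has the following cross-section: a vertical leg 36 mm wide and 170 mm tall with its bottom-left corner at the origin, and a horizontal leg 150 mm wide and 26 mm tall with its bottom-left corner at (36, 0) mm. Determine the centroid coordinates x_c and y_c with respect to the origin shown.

vertical leg: A = 36 × 170 = 6120.00, centroid at (18.00, 85.00).
horizontal leg: A = 150 × 26 = 3900.00, centroid at (111.00, 13.00).
ΣA = 10020.00 mm², ΣAx_c = 543060.00 mm³, ΣAy_c = 570900.00 mm³.
x_c = 543060.00/10020.00 = 54.20 mm; y_c = 570900.00/10020.00 = 56.98 mm.

x_c = 54.20 mm, y_c = 56.98 mm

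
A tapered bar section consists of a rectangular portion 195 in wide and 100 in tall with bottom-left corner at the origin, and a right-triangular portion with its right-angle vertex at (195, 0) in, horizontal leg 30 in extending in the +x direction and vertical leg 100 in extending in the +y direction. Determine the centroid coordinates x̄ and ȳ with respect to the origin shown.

x̄ = 105.18 in, ȳ = 48.81 in

Part | A | x̄ᵢ | ȳᵢ | A·x̄ᵢ | A·ȳᵢ
rectangular portion | 19500.00 | 97.50 | 50.00 | 1901250.00 | 975000.00
triangular portion | 1500.00 | 205.00 | 33.33 | 307500.00 | 50000.00
Σ | 21000.00 |  |  | 2208750.00 | 1025000.00
x̄ = 2208750.00 / 21000.00 = 105.18 in
ȳ = 1025000.00 / 21000.00 = 48.81 in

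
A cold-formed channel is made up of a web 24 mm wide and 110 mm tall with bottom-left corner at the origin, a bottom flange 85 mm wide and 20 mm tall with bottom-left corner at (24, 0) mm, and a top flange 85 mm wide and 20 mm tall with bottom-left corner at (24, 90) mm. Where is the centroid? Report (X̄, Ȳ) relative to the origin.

X̄ = 42.68 mm, Ȳ = 55.00 mm

web: A = 24 × 110 = 2640.00, centroid at (12.00, 55.00).
bottom flange: A = 85 × 20 = 1700.00, centroid at (66.50, 10.00).
top flange: A = 85 × 20 = 1700.00, centroid at (66.50, 100.00).
ΣA = 6040.00 mm²
ΣAX̄ = (2640.00)(12.00) + (1700.00)(66.50) + (1700.00)(66.50) = 257780.00 mm³
ΣAȲ = (2640.00)(55.00) + (1700.00)(10.00) + (1700.00)(100.00) = 332200.00 mm³
X̄ = 257780.00 / 6040.00 = 42.68 mm
Ȳ = 332200.00 / 6040.00 = 55.00 mm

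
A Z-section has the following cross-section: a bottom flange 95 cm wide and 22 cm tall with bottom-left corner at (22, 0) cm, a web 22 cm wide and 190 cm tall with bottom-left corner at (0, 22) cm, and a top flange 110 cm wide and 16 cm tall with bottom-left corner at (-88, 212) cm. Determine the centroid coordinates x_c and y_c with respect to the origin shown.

bottom flange: A = 95 × 22 = 2090.00, centroid at (69.50, 11.00).
web: A = 22 × 190 = 4180.00, centroid at (11.00, 117.00).
top flange: A = 110 × 16 = 1760.00, centroid at (-33.00, 220.00).
ΣA = 8030.00 cm², ΣAx_c = 133155.00 cm³, ΣAy_c = 899250.00 cm³.
x_c = 133155.00/8030.00 = 16.58 cm; y_c = 899250.00/8030.00 = 111.99 cm.

x_c = 16.58 cm, y_c = 111.99 cm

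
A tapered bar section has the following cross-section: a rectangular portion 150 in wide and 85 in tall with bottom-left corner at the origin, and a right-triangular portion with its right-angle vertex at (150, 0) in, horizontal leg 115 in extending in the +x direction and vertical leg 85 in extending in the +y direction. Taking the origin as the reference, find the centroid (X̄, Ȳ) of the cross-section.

Part | A | x̄ᵢ | ȳᵢ | A·x̄ᵢ | A·ȳᵢ
rectangular portion | 12750.00 | 75.00 | 42.50 | 956250.00 | 541875.00
triangular portion | 4887.50 | 188.33 | 28.33 | 920479.17 | 138479.17
Σ | 17637.50 |  |  | 1876729.17 | 680354.17
X̄ = 1876729.17 / 17637.50 = 106.41 in
Ȳ = 680354.17 / 17637.50 = 38.57 in

X̄ = 106.41 in, Ȳ = 38.57 in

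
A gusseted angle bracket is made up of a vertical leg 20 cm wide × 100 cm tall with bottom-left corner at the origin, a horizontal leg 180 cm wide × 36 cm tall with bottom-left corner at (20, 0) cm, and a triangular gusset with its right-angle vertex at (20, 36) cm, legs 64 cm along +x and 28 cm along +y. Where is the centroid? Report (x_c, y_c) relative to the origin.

x_c = 82.11 cm, y_c = 27.44 cm

Part | A | x̄ᵢ | ȳᵢ | A·x̄ᵢ | A·ȳᵢ
vertical leg | 2000.00 | 10.00 | 50.00 | 20000.00 | 100000.00
horizontal leg | 6480.00 | 110.00 | 18.00 | 712800.00 | 116640.00
gusset | 896.00 | 41.33 | 45.33 | 37034.67 | 40618.67
Σ | 9376.00 |  |  | 769834.67 | 257258.67
x_c = 769834.67 / 9376.00 = 82.11 cm
y_c = 257258.67 / 9376.00 = 27.44 cm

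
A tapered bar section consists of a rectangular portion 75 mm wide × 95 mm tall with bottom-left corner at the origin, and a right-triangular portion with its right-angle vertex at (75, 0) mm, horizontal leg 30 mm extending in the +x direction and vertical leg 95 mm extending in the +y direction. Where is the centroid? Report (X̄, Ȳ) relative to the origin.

Part | A | x̄ᵢ | ȳᵢ | A·x̄ᵢ | A·ȳᵢ
rectangular portion | 7125.00 | 37.50 | 47.50 | 267187.50 | 338437.50
triangular portion | 1425.00 | 85.00 | 31.67 | 121125.00 | 45125.00
Σ | 8550.00 |  |  | 388312.50 | 383562.50
X̄ = 388312.50 / 8550.00 = 45.42 mm
Ȳ = 383562.50 / 8550.00 = 44.86 mm

X̄ = 45.42 mm, Ȳ = 44.86 mm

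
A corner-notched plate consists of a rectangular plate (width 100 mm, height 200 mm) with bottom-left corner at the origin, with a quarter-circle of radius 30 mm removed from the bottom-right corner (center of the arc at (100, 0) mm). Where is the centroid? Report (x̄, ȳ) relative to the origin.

x̄ = 48.63 mm, ȳ = 103.20 mm

Part | A | x̄ᵢ | ȳᵢ | A·x̄ᵢ | A·ȳᵢ
plate | 20000.00 | 50.00 | 100.00 | 1000000.00 | 2000000.00
removed quarter-circle | -706.86 | 87.27 | 12.73 | -61685.83 | -9000.00
Σ | 19293.14 |  |  | 938314.17 | 1991000.00
x̄ = 938314.17 / 19293.14 = 48.63 mm
ȳ = 1991000.00 / 19293.14 = 103.20 mm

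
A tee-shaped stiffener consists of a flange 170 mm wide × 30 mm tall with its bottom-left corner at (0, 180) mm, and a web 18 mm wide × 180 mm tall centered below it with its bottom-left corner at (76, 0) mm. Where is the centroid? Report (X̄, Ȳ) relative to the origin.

X̄ = 85.00 mm, Ȳ = 154.21 mm

web: A = 18 × 180 = 3240.00, centroid at (85.00, 90.00).
flange: A = 170 × 30 = 5100.00, centroid at (85.00, 195.00).
ΣA = 8340.00 mm²
ΣAX̄ = (3240.00)(85.00) + (5100.00)(85.00) = 708900.00 mm³
ΣAȲ = (3240.00)(90.00) + (5100.00)(195.00) = 1286100.00 mm³
X̄ = 708900.00 / 8340.00 = 85.00 mm
Ȳ = 1286100.00 / 8340.00 = 154.21 mm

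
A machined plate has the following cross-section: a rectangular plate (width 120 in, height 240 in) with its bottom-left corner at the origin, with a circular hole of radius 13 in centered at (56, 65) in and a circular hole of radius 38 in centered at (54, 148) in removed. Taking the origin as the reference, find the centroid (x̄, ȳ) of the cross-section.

Part | A | x̄ᵢ | ȳᵢ | A·x̄ᵢ | A·ȳᵢ
plate | 28800.00 | 60.00 | 120.00 | 1728000.00 | 3456000.00
hole 1 | -530.93 | 56.00 | 65.00 | -29732.03 | -34510.40
hole 2 | -4536.46 | 54.00 | 148.00 | -244968.83 | -671396.05
Σ | 23732.61 |  |  | 1453299.14 | 2750093.56
x̄ = 1453299.14 / 23732.61 = 61.24 in
ȳ = 2750093.56 / 23732.61 = 115.88 in

x̄ = 61.24 in, ȳ = 115.88 in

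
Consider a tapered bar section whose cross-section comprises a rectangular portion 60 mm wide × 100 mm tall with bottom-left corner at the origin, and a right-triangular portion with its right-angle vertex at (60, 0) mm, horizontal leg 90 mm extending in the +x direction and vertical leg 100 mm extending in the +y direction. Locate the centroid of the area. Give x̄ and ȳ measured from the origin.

rectangular portion: A = 60 × 100 = 6000.00, centroid at (30.00, 50.00).
triangular portion: A = ½·90·100 = 4500.00, centroid at (90.00, 33.33).
ΣA = 10500.00 mm², ΣAx̄ = 585000.00 mm³, ΣAȳ = 450000.00 mm³.
x̄ = 585000.00/10500.00 = 55.71 mm; ȳ = 450000.00/10500.00 = 42.86 mm.

x̄ = 55.71 mm, ȳ = 42.86 mm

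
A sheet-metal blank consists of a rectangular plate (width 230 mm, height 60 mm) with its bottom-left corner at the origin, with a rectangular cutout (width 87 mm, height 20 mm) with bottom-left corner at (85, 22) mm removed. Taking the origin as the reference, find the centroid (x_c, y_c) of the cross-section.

Part | A | x̄ᵢ | ȳᵢ | A·x̄ᵢ | A·ȳᵢ
plate | 13800.00 | 115.00 | 30.00 | 1587000.00 | 414000.00
hole | -1740.00 | 128.50 | 32.00 | -223590.00 | -55680.00
Σ | 12060.00 |  |  | 1363410.00 | 358320.00
x_c = 1363410.00 / 12060.00 = 113.05 mm
y_c = 358320.00 / 12060.00 = 29.71 mm

x_c = 113.05 mm, y_c = 29.71 mm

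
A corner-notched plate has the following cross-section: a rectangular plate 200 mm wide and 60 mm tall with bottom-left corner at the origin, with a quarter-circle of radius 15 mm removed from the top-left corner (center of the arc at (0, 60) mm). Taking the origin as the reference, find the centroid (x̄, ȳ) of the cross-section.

plate: A = 200 × 60 = 12000.00, centroid at (100.00, 30.00).
removed quarter-circle: A = −¼π·15² = -176.71, centroid at (6.37, 53.63).
ΣA = 11823.29 mm²
ΣAx̄ = (12000.00)(100.00) + (-176.71)(6.37) = 1198875.00 mm³
ΣAȳ = (12000.00)(30.00) + (-176.71)(53.63) = 350522.12 mm³
x̄ = 1198875.00 / 11823.29 = 101.40 mm
ȳ = 350522.12 / 11823.29 = 29.65 mm

x̄ = 101.40 mm, ȳ = 29.65 mm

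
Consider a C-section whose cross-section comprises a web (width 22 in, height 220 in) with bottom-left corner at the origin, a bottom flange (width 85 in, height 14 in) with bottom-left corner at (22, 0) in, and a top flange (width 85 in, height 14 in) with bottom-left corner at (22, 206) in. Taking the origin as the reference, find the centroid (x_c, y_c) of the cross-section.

Part | A | x̄ᵢ | ȳᵢ | A·x̄ᵢ | A·ȳᵢ
web | 4840.00 | 11.00 | 110.00 | 53240.00 | 532400.00
bottom flange | 1190.00 | 64.50 | 7.00 | 76755.00 | 8330.00
top flange | 1190.00 | 64.50 | 213.00 | 76755.00 | 253470.00
Σ | 7220.00 |  |  | 206750.00 | 794200.00
x_c = 206750.00 / 7220.00 = 28.64 in
y_c = 794200.00 / 7220.00 = 110.00 in

x_c = 28.64 in, y_c = 110.00 in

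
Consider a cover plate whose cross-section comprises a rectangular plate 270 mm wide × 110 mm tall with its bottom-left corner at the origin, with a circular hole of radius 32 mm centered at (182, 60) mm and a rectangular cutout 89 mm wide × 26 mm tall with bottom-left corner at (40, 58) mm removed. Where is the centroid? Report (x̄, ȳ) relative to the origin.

plate: A = 270 × 110 = 29700.00, centroid at (135.00, 55.00).
hole 1: A = −π·32² = -3216.99, centroid at (182.00, 60.00).
hole 2: A = −(89 × 26) = -2314.00, centroid at (84.50, 71.00).
ΣA = 24169.01 mm²
ΣAx̄ = (29700.00)(135.00) + (-3216.99)(182.00) + (-2314.00)(84.50) = 3228474.66 mm³
ΣAȳ = (29700.00)(55.00) + (-3216.99)(60.00) + (-2314.00)(71.00) = 1276186.55 mm³
x̄ = 3228474.66 / 24169.01 = 133.58 mm
ȳ = 1276186.55 / 24169.01 = 52.80 mm

x̄ = 133.58 mm, ȳ = 52.80 mm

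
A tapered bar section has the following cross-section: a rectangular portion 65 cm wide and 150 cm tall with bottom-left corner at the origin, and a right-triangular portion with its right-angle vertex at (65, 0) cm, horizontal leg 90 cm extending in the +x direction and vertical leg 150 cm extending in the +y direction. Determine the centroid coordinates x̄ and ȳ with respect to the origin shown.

rectangular portion: A = 65 × 150 = 9750.00, centroid at (32.50, 75.00).
triangular portion: A = ½·90·150 = 6750.00, centroid at (95.00, 50.00).
ΣA = 16500.00 cm², ΣAx̄ = 958125.00 cm³, ΣAȳ = 1068750.00 cm³.
x̄ = 958125.00/16500.00 = 58.07 cm; ȳ = 1068750.00/16500.00 = 64.77 cm.

x̄ = 58.07 cm, ȳ = 64.77 cm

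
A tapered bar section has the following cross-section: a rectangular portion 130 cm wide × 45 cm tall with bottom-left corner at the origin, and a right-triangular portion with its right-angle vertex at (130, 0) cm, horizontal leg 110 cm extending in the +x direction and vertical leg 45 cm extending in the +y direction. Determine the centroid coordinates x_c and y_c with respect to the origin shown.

x_c = 95.23 cm, y_c = 20.27 cm

rectangular portion: A = 130 × 45 = 5850.00, centroid at (65.00, 22.50).
triangular portion: A = ½·110·45 = 2475.00, centroid at (166.67, 15.00).
ΣA = 8325.00 cm²
ΣAx_c = (5850.00)(65.00) + (2475.00)(166.67) = 792750.00 cm³
ΣAy_c = (5850.00)(22.50) + (2475.00)(15.00) = 168750.00 cm³
x_c = 792750.00 / 8325.00 = 95.23 cm
y_c = 168750.00 / 8325.00 = 20.27 cm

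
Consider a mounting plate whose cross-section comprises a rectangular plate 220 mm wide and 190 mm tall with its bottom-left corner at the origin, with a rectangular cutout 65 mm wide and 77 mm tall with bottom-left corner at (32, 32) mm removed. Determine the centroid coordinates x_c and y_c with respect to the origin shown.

x_c = 116.19 mm, y_c = 98.33 mm

plate: A = 220 × 190 = 41800.00, centroid at (110.00, 95.00).
hole: A = −(65 × 77) = -5005.00, centroid at (64.50, 70.50).
ΣA = 36795.00 mm²
ΣAx_c = (41800.00)(110.00) + (-5005.00)(64.50) = 4275177.50 mm³
ΣAy_c = (41800.00)(95.00) + (-5005.00)(70.50) = 3618147.50 mm³
x_c = 4275177.50 / 36795.00 = 116.19 mm
y_c = 3618147.50 / 36795.00 = 98.33 mm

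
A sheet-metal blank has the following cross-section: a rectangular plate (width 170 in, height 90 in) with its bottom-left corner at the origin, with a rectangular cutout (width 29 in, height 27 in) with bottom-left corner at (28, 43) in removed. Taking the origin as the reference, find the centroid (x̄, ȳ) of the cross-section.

x̄ = 87.29 in, ȳ = 44.38 in

plate: A = 170 × 90 = 15300.00, centroid at (85.00, 45.00).
hole: A = −(29 × 27) = -783.00, centroid at (42.50, 56.50).
ΣA = 14517.00 in², ΣAx̄ = 1267222.50 in³, ΣAȳ = 644260.50 in³.
x̄ = 1267222.50/14517.00 = 87.29 in; ȳ = 644260.50/14517.00 = 44.38 in.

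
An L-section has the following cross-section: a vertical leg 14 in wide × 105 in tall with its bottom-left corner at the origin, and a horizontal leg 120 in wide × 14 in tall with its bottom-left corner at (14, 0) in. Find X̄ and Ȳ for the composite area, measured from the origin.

X̄ = 42.73 in, Ȳ = 28.23 in

vertical leg: A = 14 × 105 = 1470.00, centroid at (7.00, 52.50).
horizontal leg: A = 120 × 14 = 1680.00, centroid at (74.00, 7.00).
ΣA = 3150.00 in²
ΣAX̄ = (1470.00)(7.00) + (1680.00)(74.00) = 134610.00 in³
ΣAȲ = (1470.00)(52.50) + (1680.00)(7.00) = 88935.00 in³
X̄ = 134610.00 / 3150.00 = 42.73 in
Ȳ = 88935.00 / 3150.00 = 28.23 in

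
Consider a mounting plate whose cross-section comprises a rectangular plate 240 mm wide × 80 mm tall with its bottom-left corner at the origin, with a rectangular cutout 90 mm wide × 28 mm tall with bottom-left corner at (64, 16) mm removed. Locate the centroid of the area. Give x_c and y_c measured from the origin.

x_c = 121.66 mm, y_c = 41.51 mm

plate: A = 240 × 80 = 19200.00, centroid at (120.00, 40.00).
hole: A = −(90 × 28) = -2520.00, centroid at (109.00, 30.00).
ΣA = 16680.00 mm²
ΣAx_c = (19200.00)(120.00) + (-2520.00)(109.00) = 2029320.00 mm³
ΣAy_c = (19200.00)(40.00) + (-2520.00)(30.00) = 692400.00 mm³
x_c = 2029320.00 / 16680.00 = 121.66 mm
y_c = 692400.00 / 16680.00 = 41.51 mm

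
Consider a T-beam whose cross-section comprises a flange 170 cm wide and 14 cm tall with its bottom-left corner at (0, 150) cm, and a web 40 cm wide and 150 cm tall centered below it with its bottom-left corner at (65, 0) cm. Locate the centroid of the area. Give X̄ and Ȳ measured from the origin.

X̄ = 85.00 cm, Ȳ = 98.29 cm

web: A = 40 × 150 = 6000.00, centroid at (85.00, 75.00).
flange: A = 170 × 14 = 2380.00, centroid at (85.00, 157.00).
ΣA = 8380.00 cm²
ΣAX̄ = (6000.00)(85.00) + (2380.00)(85.00) = 712300.00 cm³
ΣAȲ = (6000.00)(75.00) + (2380.00)(157.00) = 823660.00 cm³
X̄ = 712300.00 / 8380.00 = 85.00 cm
Ȳ = 823660.00 / 8380.00 = 98.29 cm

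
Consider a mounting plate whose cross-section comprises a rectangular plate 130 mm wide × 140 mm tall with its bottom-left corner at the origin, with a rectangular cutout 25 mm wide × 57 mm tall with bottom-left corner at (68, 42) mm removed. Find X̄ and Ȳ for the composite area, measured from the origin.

X̄ = 63.68 mm, Ȳ = 69.96 mm

plate: A = 130 × 140 = 18200.00, centroid at (65.00, 70.00).
hole: A = −(25 × 57) = -1425.00, centroid at (80.50, 70.50).
ΣA = 16775.00 mm²
ΣAX̄ = (18200.00)(65.00) + (-1425.00)(80.50) = 1068287.50 mm³
ΣAȲ = (18200.00)(70.00) + (-1425.00)(70.50) = 1173537.50 mm³
X̄ = 1068287.50 / 16775.00 = 63.68 mm
Ȳ = 1173537.50 / 16775.00 = 69.96 mm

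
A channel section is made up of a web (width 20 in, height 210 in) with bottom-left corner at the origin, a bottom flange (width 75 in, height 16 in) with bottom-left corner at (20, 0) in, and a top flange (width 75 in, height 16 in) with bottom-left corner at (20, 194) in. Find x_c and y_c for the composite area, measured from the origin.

x_c = 27.27 in, y_c = 105.00 in

web: A = 20 × 210 = 4200.00, centroid at (10.00, 105.00).
bottom flange: A = 75 × 16 = 1200.00, centroid at (57.50, 8.00).
top flange: A = 75 × 16 = 1200.00, centroid at (57.50, 202.00).
ΣA = 6600.00 in², ΣAx_c = 180000.00 in³, ΣAy_c = 693000.00 in³.
x_c = 180000.00/6600.00 = 27.27 in; y_c = 693000.00/6600.00 = 105.00 in.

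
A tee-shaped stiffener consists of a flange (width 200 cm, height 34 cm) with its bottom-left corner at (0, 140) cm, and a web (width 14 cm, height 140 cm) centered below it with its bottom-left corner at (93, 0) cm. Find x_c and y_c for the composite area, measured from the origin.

web: A = 14 × 140 = 1960.00, centroid at (100.00, 70.00).
flange: A = 200 × 34 = 6800.00, centroid at (100.00, 157.00).
ΣA = 8760.00 cm²
ΣAx_c = (1960.00)(100.00) + (6800.00)(100.00) = 876000.00 cm³
ΣAy_c = (1960.00)(70.00) + (6800.00)(157.00) = 1204800.00 cm³
x_c = 876000.00 / 8760.00 = 100.00 cm
y_c = 1204800.00 / 8760.00 = 137.53 cm

x_c = 100.00 cm, y_c = 137.53 cm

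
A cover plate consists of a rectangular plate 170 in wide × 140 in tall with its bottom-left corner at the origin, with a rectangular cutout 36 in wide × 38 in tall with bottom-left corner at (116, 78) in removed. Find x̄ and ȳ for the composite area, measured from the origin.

Part | A | x̄ᵢ | ȳᵢ | A·x̄ᵢ | A·ȳᵢ
plate | 23800.00 | 85.00 | 70.00 | 2023000.00 | 1666000.00
hole | -1368.00 | 134.00 | 97.00 | -183312.00 | -132696.00
Σ | 22432.00 |  |  | 1839688.00 | 1533304.00
x̄ = 1839688.00 / 22432.00 = 82.01 in
ȳ = 1533304.00 / 22432.00 = 68.35 in

x̄ = 82.01 in, ȳ = 68.35 in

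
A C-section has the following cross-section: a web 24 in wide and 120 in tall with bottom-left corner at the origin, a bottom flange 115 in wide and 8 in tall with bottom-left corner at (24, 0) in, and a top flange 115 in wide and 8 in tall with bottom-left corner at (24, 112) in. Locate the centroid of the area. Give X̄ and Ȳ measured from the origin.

Part | A | x̄ᵢ | ȳᵢ | A·x̄ᵢ | A·ȳᵢ
web | 2880.00 | 12.00 | 60.00 | 34560.00 | 172800.00
bottom flange | 920.00 | 81.50 | 4.00 | 74980.00 | 3680.00
top flange | 920.00 | 81.50 | 116.00 | 74980.00 | 106720.00
Σ | 4720.00 |  |  | 184520.00 | 283200.00
X̄ = 184520.00 / 4720.00 = 39.09 in
Ȳ = 283200.00 / 4720.00 = 60.00 in

X̄ = 39.09 in, Ȳ = 60.00 in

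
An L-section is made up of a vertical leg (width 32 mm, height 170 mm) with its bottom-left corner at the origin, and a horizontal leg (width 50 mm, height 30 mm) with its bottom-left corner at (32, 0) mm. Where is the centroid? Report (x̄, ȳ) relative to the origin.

x̄ = 24.86 mm, ȳ = 69.87 mm

vertical leg: A = 32 × 170 = 5440.00, centroid at (16.00, 85.00).
horizontal leg: A = 50 × 30 = 1500.00, centroid at (57.00, 15.00).
ΣA = 6940.00 mm², ΣAx̄ = 172540.00 mm³, ΣAȳ = 484900.00 mm³.
x̄ = 172540.00/6940.00 = 24.86 mm; ȳ = 484900.00/6940.00 = 69.87 mm.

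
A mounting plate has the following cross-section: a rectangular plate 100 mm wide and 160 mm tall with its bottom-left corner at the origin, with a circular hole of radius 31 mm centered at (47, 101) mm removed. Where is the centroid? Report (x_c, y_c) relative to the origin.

Part | A | x̄ᵢ | ȳᵢ | A·x̄ᵢ | A·ȳᵢ
plate | 16000.00 | 50.00 | 80.00 | 800000.00 | 1280000.00
hole | -3019.07 | 47.00 | 101.00 | -141896.32 | -304926.12
Σ | 12980.93 |  |  | 658103.68 | 975073.88
x_c = 658103.68 / 12980.93 = 50.70 mm
y_c = 975073.88 / 12980.93 = 75.12 mm

x_c = 50.70 mm, y_c = 75.12 mm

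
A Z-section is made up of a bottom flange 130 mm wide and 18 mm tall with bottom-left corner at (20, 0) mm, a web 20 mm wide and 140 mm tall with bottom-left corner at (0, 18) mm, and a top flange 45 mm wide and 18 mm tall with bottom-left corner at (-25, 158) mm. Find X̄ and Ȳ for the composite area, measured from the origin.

X̄ = 37.79 mm, Ȳ = 67.69 mm

bottom flange: A = 130 × 18 = 2340.00, centroid at (85.00, 9.00).
web: A = 20 × 140 = 2800.00, centroid at (10.00, 88.00).
top flange: A = 45 × 18 = 810.00, centroid at (-2.50, 167.00).
ΣA = 5950.00 mm², ΣAX̄ = 224875.00 mm³, ΣAȲ = 402730.00 mm³.
X̄ = 224875.00/5950.00 = 37.79 mm; Ȳ = 402730.00/5950.00 = 67.69 mm.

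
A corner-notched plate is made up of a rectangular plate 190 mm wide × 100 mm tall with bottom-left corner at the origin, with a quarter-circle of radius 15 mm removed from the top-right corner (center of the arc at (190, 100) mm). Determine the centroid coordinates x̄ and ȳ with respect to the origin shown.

plate: A = 190 × 100 = 19000.00, centroid at (95.00, 50.00).
removed quarter-circle: A = −¼π·15² = -176.71, centroid at (183.63, 93.63).
ΣA = 18823.29 mm²
ΣAx̄ = (19000.00)(95.00) + (-176.71)(183.63) = 1772549.23 mm³
ΣAȳ = (19000.00)(50.00) + (-176.71)(93.63) = 933453.54 mm³
x̄ = 1772549.23 / 18823.29 = 94.17 mm
ȳ = 933453.54 / 18823.29 = 49.59 mm

x̄ = 94.17 mm, ȳ = 49.59 mm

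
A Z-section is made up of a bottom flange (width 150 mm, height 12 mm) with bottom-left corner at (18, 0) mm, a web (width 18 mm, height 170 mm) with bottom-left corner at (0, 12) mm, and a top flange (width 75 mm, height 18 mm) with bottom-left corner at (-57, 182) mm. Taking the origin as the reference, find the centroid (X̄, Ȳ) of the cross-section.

Part | A | x̄ᵢ | ȳᵢ | A·x̄ᵢ | A·ȳᵢ
bottom flange | 1800.00 | 93.00 | 6.00 | 167400.00 | 10800.00
web | 3060.00 | 9.00 | 97.00 | 27540.00 | 296820.00
top flange | 1350.00 | -19.50 | 191.00 | -26325.00 | 257850.00
Σ | 6210.00 |  |  | 168615.00 | 565470.00
X̄ = 168615.00 / 6210.00 = 27.15 mm
Ȳ = 565470.00 / 6210.00 = 91.06 mm

X̄ = 27.15 mm, Ȳ = 91.06 mm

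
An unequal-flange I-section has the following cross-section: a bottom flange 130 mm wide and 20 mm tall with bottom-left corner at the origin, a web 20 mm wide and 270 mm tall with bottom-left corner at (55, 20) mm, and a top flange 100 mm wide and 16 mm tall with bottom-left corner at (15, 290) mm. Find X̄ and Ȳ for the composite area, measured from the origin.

bottom flange: A = 130 × 20 = 2600.00, centroid at (65.00, 10.00).
web: A = 20 × 270 = 5400.00, centroid at (65.00, 155.00).
top flange: A = 100 × 16 = 1600.00, centroid at (65.00, 298.00).
ΣA = 9600.00 mm², ΣAX̄ = 624000.00 mm³, ΣAȲ = 1339800.00 mm³.
X̄ = 624000.00/9600.00 = 65.00 mm; Ȳ = 1339800.00/9600.00 = 139.56 mm.

X̄ = 65.00 mm, Ȳ = 139.56 mm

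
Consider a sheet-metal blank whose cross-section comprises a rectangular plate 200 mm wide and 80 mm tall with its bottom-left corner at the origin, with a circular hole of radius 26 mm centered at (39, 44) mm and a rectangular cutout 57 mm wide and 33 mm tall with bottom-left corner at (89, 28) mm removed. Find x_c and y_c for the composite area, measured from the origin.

x_c = 108.06 mm, y_c = 38.59 mm

plate: A = 200 × 80 = 16000.00, centroid at (100.00, 40.00).
hole 1: A = −π·26² = -2123.72, centroid at (39.00, 44.00).
hole 2: A = −(57 × 33) = -1881.00, centroid at (117.50, 44.50).
ΣA = 11995.28 mm²
ΣAx_c = (16000.00)(100.00) + (-2123.72)(39.00) + (-1881.00)(117.50) = 1296157.55 mm³
ΣAy_c = (16000.00)(40.00) + (-2123.72)(44.00) + (-1881.00)(44.50) = 462851.97 mm³
x_c = 1296157.55 / 11995.28 = 108.06 mm
y_c = 462851.97 / 11995.28 = 38.59 mm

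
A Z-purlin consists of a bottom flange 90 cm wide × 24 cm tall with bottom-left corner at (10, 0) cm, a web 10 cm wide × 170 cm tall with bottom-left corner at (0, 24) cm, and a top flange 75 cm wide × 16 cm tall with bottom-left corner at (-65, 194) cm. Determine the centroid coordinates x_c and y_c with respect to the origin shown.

bottom flange: A = 90 × 24 = 2160.00, centroid at (55.00, 12.00).
web: A = 10 × 170 = 1700.00, centroid at (5.00, 109.00).
top flange: A = 75 × 16 = 1200.00, centroid at (-27.50, 202.00).
ΣA = 5060.00 cm²
ΣAx_c = (2160.00)(55.00) + (1700.00)(5.00) + (1200.00)(-27.50) = 94300.00 cm³
ΣAy_c = (2160.00)(12.00) + (1700.00)(109.00) + (1200.00)(202.00) = 453620.00 cm³
x_c = 94300.00 / 5060.00 = 18.64 cm
y_c = 453620.00 / 5060.00 = 89.65 cm

x_c = 18.64 cm, y_c = 89.65 cm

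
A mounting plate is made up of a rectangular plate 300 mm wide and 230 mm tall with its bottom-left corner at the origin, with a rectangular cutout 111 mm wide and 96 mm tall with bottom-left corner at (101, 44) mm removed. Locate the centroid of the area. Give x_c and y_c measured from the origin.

Part | A | x̄ᵢ | ȳᵢ | A·x̄ᵢ | A·ȳᵢ
plate | 69000.00 | 150.00 | 115.00 | 10350000.00 | 7935000.00
hole | -10656.00 | 156.50 | 92.00 | -1667664.00 | -980352.00
Σ | 58344.00 |  |  | 8682336.00 | 6954648.00
x_c = 8682336.00 / 58344.00 = 148.81 mm
y_c = 6954648.00 / 58344.00 = 119.20 mm

x_c = 148.81 mm, y_c = 119.20 mm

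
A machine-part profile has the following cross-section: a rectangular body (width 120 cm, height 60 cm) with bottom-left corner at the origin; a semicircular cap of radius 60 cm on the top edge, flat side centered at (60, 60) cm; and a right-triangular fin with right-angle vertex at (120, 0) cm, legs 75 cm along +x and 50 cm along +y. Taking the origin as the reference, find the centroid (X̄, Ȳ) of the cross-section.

rectangular body: A = 120 × 60 = 7200.00, centroid at (60.00, 30.00).
semicircular top: A = ½π·60² = 5654.87, centroid at (60.00, 85.46).
triangular fin: A = ½·75·50 = 1875.00, centroid at (145.00, 16.67).
ΣA = 14729.87 cm², ΣAX̄ = 1043167.01 cm³, ΣAȲ = 730542.01 cm³.
X̄ = 1043167.01/14729.87 = 70.82 cm; Ȳ = 730542.01/14729.87 = 49.60 cm.

X̄ = 70.82 cm, Ȳ = 49.60 cm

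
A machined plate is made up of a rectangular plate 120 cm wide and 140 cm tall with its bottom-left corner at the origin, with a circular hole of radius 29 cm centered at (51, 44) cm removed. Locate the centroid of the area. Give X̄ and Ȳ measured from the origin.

X̄ = 61.68 cm, Ȳ = 74.85 cm

Part | A | x̄ᵢ | ȳᵢ | A·x̄ᵢ | A·ȳᵢ
plate | 16800.00 | 60.00 | 70.00 | 1008000.00 | 1176000.00
hole | -2642.08 | 51.00 | 44.00 | -134746.05 | -116251.49
Σ | 14157.92 |  |  | 873253.95 | 1059748.51
X̄ = 873253.95 / 14157.92 = 61.68 cm
Ȳ = 1059748.51 / 14157.92 = 74.85 cm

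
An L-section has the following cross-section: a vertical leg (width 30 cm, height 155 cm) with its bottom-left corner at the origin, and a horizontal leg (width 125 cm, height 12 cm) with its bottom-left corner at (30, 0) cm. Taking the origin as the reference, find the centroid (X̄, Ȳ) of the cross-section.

X̄ = 33.90 cm, Ȳ = 60.06 cm

vertical leg: A = 30 × 155 = 4650.00, centroid at (15.00, 77.50).
horizontal leg: A = 125 × 12 = 1500.00, centroid at (92.50, 6.00).
ΣA = 6150.00 cm², ΣAX̄ = 208500.00 cm³, ΣAȲ = 369375.00 cm³.
X̄ = 208500.00/6150.00 = 33.90 cm; Ȳ = 369375.00/6150.00 = 60.06 cm.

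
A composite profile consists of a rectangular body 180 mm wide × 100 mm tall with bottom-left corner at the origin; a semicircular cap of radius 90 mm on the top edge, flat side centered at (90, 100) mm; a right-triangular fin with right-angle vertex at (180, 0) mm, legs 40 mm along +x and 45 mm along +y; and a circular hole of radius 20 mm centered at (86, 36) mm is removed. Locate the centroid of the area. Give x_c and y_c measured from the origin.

x_c = 93.23 mm, y_c = 86.50 mm

Part | A | x̄ᵢ | ȳᵢ | A·x̄ᵢ | A·ȳᵢ
rectangular body | 18000.00 | 90.00 | 50.00 | 1620000.00 | 900000.00
semicircular top | 12723.45 | 90.00 | 138.20 | 1145110.52 | 1758345.02
triangular fin | 900.00 | 193.33 | 15.00 | 174000.00 | 13500.00
hole | -1256.64 | 86.00 | 36.00 | -108070.79 | -45238.93
Σ | 30366.81 |  |  | 2831039.73 | 2626606.09
x_c = 2831039.73 / 30366.81 = 93.23 mm
y_c = 2626606.09 / 30366.81 = 86.50 mm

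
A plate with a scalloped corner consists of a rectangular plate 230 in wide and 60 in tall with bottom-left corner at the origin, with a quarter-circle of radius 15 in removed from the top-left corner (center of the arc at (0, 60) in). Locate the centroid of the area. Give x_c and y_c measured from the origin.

plate: A = 230 × 60 = 13800.00, centroid at (115.00, 30.00).
removed quarter-circle: A = −¼π·15² = -176.71, centroid at (6.37, 53.63).
ΣA = 13623.29 in², ΣAx_c = 1585875.00 in³, ΣAy_c = 404522.12 in³.
x_c = 1585875.00/13623.29 = 116.41 in; y_c = 404522.12/13623.29 = 29.69 in.

x_c = 116.41 in, y_c = 29.69 in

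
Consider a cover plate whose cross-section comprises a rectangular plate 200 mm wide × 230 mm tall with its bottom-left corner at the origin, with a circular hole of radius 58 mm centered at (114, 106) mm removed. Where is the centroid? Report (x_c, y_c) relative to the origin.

x_c = 95.82 mm, y_c = 117.68 mm

plate: A = 200 × 230 = 46000.00, centroid at (100.00, 115.00).
hole: A = −π·58² = -10568.32, centroid at (114.00, 106.00).
ΣA = 35431.68 mm², ΣAx_c = 3395211.78 mm³, ΣAy_c = 4169758.33 mm³.
x_c = 3395211.78/35431.68 = 95.82 mm; y_c = 4169758.33/35431.68 = 117.68 mm.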